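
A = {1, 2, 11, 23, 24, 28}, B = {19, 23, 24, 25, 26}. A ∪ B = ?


A ∪ B = all elements in A or B (or both)
A = {1, 2, 11, 23, 24, 28}
B = {19, 23, 24, 25, 26}
A ∪ B = {1, 2, 11, 19, 23, 24, 25, 26, 28}

A ∪ B = {1, 2, 11, 19, 23, 24, 25, 26, 28}


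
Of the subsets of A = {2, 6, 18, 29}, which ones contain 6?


A subset of A contains 6 iff the remaining 3 elements form any subset of A \ {6}.
Count: 2^(n-1) = 2^3 = 8
Subsets containing 6: {6}, {2, 6}, {6, 18}, {6, 29}, {2, 6, 18}, {2, 6, 29}, {6, 18, 29}, {2, 6, 18, 29}

Subsets containing 6 (8 total): {6}, {2, 6}, {6, 18}, {6, 29}, {2, 6, 18}, {2, 6, 29}, {6, 18, 29}, {2, 6, 18, 29}


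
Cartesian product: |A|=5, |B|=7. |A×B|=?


|A × B| = |A| × |B|
= 5 × 7
= 35

|A × B| = 35


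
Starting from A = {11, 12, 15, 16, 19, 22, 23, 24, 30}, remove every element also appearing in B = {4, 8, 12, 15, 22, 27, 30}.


A \ B = elements in A but not in B
A = {11, 12, 15, 16, 19, 22, 23, 24, 30}
B = {4, 8, 12, 15, 22, 27, 30}
Remove from A any elements in B
A \ B = {11, 16, 19, 23, 24}

A \ B = {11, 16, 19, 23, 24}


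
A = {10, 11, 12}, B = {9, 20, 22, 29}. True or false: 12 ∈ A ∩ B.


A = {10, 11, 12}, B = {9, 20, 22, 29}
A ∩ B = elements in both A and B
A ∩ B = ∅
Checking if 12 ∈ A ∩ B
12 is not in A ∩ B → False

12 ∉ A ∩ B


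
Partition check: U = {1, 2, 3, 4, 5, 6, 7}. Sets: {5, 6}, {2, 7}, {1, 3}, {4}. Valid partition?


A partition requires: (1) non-empty parts, (2) pairwise disjoint, (3) union = U
Parts: {5, 6}, {2, 7}, {1, 3}, {4}
Union of parts: {1, 2, 3, 4, 5, 6, 7}
U = {1, 2, 3, 4, 5, 6, 7}
All non-empty? True
Pairwise disjoint? True
Covers U? True

Yes, valid partition


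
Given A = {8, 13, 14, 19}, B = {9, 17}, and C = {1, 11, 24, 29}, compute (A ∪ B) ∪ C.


A ∪ B = {8, 9, 13, 14, 17, 19}
(A ∪ B) ∪ C = {1, 8, 9, 11, 13, 14, 17, 19, 24, 29}

A ∪ B ∪ C = {1, 8, 9, 11, 13, 14, 17, 19, 24, 29}


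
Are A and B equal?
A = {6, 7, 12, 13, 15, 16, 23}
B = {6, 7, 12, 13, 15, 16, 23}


Two sets are equal iff they have exactly the same elements.
A = {6, 7, 12, 13, 15, 16, 23}
B = {6, 7, 12, 13, 15, 16, 23}
Same elements → A = B

Yes, A = B


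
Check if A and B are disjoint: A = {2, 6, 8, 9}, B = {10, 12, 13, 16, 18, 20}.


Disjoint means A ∩ B = ∅.
A ∩ B = ∅
A ∩ B = ∅, so A and B are disjoint.

Yes, A and B are disjoint


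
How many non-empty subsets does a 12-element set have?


Total subsets = 2^n = 2^12 = 4096
Non-empty subsets exclude the empty set: 2^n - 1
= 4096 - 1
= 4095

Number of non-empty subsets = 4095


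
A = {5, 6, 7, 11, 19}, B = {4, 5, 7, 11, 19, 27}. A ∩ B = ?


A ∩ B = elements in both A and B
A = {5, 6, 7, 11, 19}
B = {4, 5, 7, 11, 19, 27}
A ∩ B = {5, 7, 11, 19}

A ∩ B = {5, 7, 11, 19}


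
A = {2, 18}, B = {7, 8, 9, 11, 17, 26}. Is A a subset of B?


A ⊆ B means every element of A is in B.
Elements in A not in B: {2, 18}
So A ⊄ B.

No, A ⊄ B


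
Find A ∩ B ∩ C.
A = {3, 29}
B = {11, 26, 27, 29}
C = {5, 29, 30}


A ∩ B = {29}
(A ∩ B) ∩ C = {29}

A ∩ B ∩ C = {29}


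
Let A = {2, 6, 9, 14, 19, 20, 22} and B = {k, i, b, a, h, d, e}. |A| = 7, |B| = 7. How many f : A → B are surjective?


n = |A| = 7, k = |B| = 7. Surjections via inclusion-exclusion:
S(n,k) = Σ(-1)^i × C(k,i) × (k-i)^n, i=0 to k
i=0: (-1)^0×C(7,0)×7^7 = 823543
i=1: (-1)^1×C(7,1)×6^7 = -1959552
i=2: (-1)^2×C(7,2)×5^7 = 1640625
i=3: (-1)^3×C(7,3)×4^7 = -573440
i=4: (-1)^4×C(7,4)×3^7 = 76545
i=5: (-1)^5×C(7,5)×2^7 = -2688
i=6: (-1)^6×C(7,6)×1^7 = 7
i=7: (-1)^7×C(7,7)×0^7 = 0
Total = 5040

Number of surjections = 5040


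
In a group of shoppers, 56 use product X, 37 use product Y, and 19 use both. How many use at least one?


|A ∪ B| = |A| + |B| - |A ∩ B|
= 56 + 37 - 19
= 74

|A ∪ B| = 74


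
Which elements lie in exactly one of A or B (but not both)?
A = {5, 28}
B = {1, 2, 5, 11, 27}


A △ B = (A \ B) ∪ (B \ A) = elements in exactly one of A or B
A \ B = {28}
B \ A = {1, 2, 11, 27}
A △ B = {1, 2, 11, 27, 28}

A △ B = {1, 2, 11, 27, 28}


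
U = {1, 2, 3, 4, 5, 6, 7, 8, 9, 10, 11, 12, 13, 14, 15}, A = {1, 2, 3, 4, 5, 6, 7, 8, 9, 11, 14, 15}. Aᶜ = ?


Aᶜ = U \ A = elements in U but not in A
U = {1, 2, 3, 4, 5, 6, 7, 8, 9, 10, 11, 12, 13, 14, 15}
A = {1, 2, 3, 4, 5, 6, 7, 8, 9, 11, 14, 15}
Aᶜ = {10, 12, 13}

Aᶜ = {10, 12, 13}


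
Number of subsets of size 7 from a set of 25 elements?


C(n,k) = n! / (k!(n-k)!)
C(25,7) = 25! / (7!18!)
= 480700

C(25,7) = 480700


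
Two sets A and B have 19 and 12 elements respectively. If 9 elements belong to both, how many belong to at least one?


|A ∪ B| = |A| + |B| - |A ∩ B|
= 19 + 12 - 9
= 22

|A ∪ B| = 22


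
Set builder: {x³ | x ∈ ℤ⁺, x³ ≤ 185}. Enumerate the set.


Checking each candidate:
Condition: positive perfect cubes ≤ 185
Result = {1, 8, 27, 64, 125}

{1, 8, 27, 64, 125}


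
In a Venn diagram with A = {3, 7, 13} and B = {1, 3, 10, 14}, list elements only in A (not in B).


A = {3, 7, 13}
B = {1, 3, 10, 14}
Region: only in A (not in B)
Elements: {7, 13}

Elements only in A (not in B): {7, 13}


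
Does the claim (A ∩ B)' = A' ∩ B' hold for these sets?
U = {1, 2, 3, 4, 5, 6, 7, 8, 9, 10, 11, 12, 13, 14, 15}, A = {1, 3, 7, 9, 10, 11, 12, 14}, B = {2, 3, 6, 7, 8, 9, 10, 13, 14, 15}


LHS: A ∩ B = {3, 7, 9, 10, 14}
(A ∩ B)' = U \ (A ∩ B) = {1, 2, 4, 5, 6, 8, 11, 12, 13, 15}
A' = {2, 4, 5, 6, 8, 13, 15}, B' = {1, 4, 5, 11, 12}
Claimed RHS: A' ∩ B' = {4, 5}
Identity is INVALID: LHS = {1, 2, 4, 5, 6, 8, 11, 12, 13, 15} but the RHS claimed here equals {4, 5}. The correct form is (A ∩ B)' = A' ∪ B'.

Identity is invalid: (A ∩ B)' = {1, 2, 4, 5, 6, 8, 11, 12, 13, 15} but A' ∩ B' = {4, 5}. The correct De Morgan law is (A ∩ B)' = A' ∪ B'.


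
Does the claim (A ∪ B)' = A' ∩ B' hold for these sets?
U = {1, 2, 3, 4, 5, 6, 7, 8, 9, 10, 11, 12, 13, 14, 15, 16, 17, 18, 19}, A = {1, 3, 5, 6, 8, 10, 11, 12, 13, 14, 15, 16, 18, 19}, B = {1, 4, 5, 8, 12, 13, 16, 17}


LHS: A ∪ B = {1, 3, 4, 5, 6, 8, 10, 11, 12, 13, 14, 15, 16, 17, 18, 19}
(A ∪ B)' = U \ (A ∪ B) = {2, 7, 9}
A' = {2, 4, 7, 9, 17}, B' = {2, 3, 6, 7, 9, 10, 11, 14, 15, 18, 19}
Claimed RHS: A' ∩ B' = {2, 7, 9}
Identity is VALID: LHS = RHS = {2, 7, 9} ✓

Identity is valid. (A ∪ B)' = A' ∩ B' = {2, 7, 9}


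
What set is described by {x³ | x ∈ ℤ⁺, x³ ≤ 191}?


Checking each candidate:
Condition: positive perfect cubes ≤ 191
Result = {1, 8, 27, 64, 125}

{1, 8, 27, 64, 125}


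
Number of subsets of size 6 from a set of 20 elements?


C(n,k) = n! / (k!(n-k)!)
C(20,6) = 20! / (6!14!)
= 38760

C(20,6) = 38760


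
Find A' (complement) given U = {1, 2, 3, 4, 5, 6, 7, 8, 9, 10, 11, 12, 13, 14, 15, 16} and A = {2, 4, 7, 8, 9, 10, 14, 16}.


Aᶜ = U \ A = elements in U but not in A
U = {1, 2, 3, 4, 5, 6, 7, 8, 9, 10, 11, 12, 13, 14, 15, 16}
A = {2, 4, 7, 8, 9, 10, 14, 16}
Aᶜ = {1, 3, 5, 6, 11, 12, 13, 15}

Aᶜ = {1, 3, 5, 6, 11, 12, 13, 15}


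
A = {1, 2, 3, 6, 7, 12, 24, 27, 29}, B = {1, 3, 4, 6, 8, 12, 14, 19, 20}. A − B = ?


A \ B = elements in A but not in B
A = {1, 2, 3, 6, 7, 12, 24, 27, 29}
B = {1, 3, 4, 6, 8, 12, 14, 19, 20}
Remove from A any elements in B
A \ B = {2, 7, 24, 27, 29}

A \ B = {2, 7, 24, 27, 29}


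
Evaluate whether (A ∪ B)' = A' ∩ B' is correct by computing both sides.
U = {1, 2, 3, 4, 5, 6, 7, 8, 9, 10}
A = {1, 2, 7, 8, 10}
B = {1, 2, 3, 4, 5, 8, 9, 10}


LHS: A ∪ B = {1, 2, 3, 4, 5, 7, 8, 9, 10}
(A ∪ B)' = U \ (A ∪ B) = {6}
A' = {3, 4, 5, 6, 9}, B' = {6, 7}
Claimed RHS: A' ∩ B' = {6}
Identity is VALID: LHS = RHS = {6} ✓

Identity is valid. (A ∪ B)' = A' ∩ B' = {6}


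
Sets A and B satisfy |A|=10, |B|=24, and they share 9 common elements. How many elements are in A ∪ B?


|A ∪ B| = |A| + |B| - |A ∩ B|
= 10 + 24 - 9
= 25

|A ∪ B| = 25


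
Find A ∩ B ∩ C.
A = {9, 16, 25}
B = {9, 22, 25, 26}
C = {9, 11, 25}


A ∩ B = {9, 25}
(A ∩ B) ∩ C = {9, 25}

A ∩ B ∩ C = {9, 25}


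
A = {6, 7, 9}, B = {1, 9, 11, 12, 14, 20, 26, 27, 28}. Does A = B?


Two sets are equal iff they have exactly the same elements.
A = {6, 7, 9}
B = {1, 9, 11, 12, 14, 20, 26, 27, 28}
Differences: {1, 6, 7, 11, 12, 14, 20, 26, 27, 28}
A ≠ B

No, A ≠ B


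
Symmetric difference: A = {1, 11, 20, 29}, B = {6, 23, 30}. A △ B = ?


A △ B = (A \ B) ∪ (B \ A) = elements in exactly one of A or B
A \ B = {1, 11, 20, 29}
B \ A = {6, 23, 30}
A △ B = {1, 6, 11, 20, 23, 29, 30}

A △ B = {1, 6, 11, 20, 23, 29, 30}


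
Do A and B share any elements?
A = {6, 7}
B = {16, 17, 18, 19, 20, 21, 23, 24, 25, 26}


Disjoint means A ∩ B = ∅.
A ∩ B = ∅
A ∩ B = ∅, so A and B are disjoint.

No — A and B share no elements (A ∩ B = ∅), so they are disjoint


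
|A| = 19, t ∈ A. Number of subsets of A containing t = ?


Subsets of A containing t correspond to subsets of A \ {t}, which has 18 elements.
Count = 2^(n-1) = 2^18
= 262144

Number of subsets containing t = 262144


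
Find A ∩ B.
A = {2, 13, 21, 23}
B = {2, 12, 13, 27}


A ∩ B = elements in both A and B
A = {2, 13, 21, 23}
B = {2, 12, 13, 27}
A ∩ B = {2, 13}

A ∩ B = {2, 13}


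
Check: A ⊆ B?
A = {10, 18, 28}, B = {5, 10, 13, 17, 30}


A ⊆ B means every element of A is in B.
Elements in A not in B: {18, 28}
So A ⊄ B.

No, A ⊄ B


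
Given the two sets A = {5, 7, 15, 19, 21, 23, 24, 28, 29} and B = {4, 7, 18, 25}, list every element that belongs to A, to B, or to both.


A ∪ B = all elements in A or B (or both)
A = {5, 7, 15, 19, 21, 23, 24, 28, 29}
B = {4, 7, 18, 25}
A ∪ B = {4, 5, 7, 15, 18, 19, 21, 23, 24, 25, 28, 29}

A ∪ B = {4, 5, 7, 15, 18, 19, 21, 23, 24, 25, 28, 29}


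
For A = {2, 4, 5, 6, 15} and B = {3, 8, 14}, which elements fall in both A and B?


A = {2, 4, 5, 6, 15}
B = {3, 8, 14}
Region: in both A and B
Elements: ∅

Elements in both A and B: ∅


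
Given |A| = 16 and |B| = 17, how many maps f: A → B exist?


Each of |A| = 16 inputs maps to any of |B| = 17 outputs.
# functions = |B|^|A| = 17^16
= 48661191875666868481

Number of functions = 48661191875666868481


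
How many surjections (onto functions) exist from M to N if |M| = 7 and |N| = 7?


n = |M| = 7, k = |N| = 7. Surjections via inclusion-exclusion:
S(n,k) = Σ(-1)^i × C(k,i) × (k-i)^n, i=0 to k
i=0: (-1)^0×C(7,0)×7^7 = 823543
i=1: (-1)^1×C(7,1)×6^7 = -1959552
i=2: (-1)^2×C(7,2)×5^7 = 1640625
i=3: (-1)^3×C(7,3)×4^7 = -573440
i=4: (-1)^4×C(7,4)×3^7 = 76545
i=5: (-1)^5×C(7,5)×2^7 = -2688
i=6: (-1)^6×C(7,6)×1^7 = 7
i=7: (-1)^7×C(7,7)×0^7 = 0
Total = 5040

Number of surjections = 5040


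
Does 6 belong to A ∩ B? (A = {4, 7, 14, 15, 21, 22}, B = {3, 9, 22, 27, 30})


A = {4, 7, 14, 15, 21, 22}, B = {3, 9, 22, 27, 30}
A ∩ B = elements in both A and B
A ∩ B = {22}
Checking if 6 ∈ A ∩ B
6 is not in A ∩ B → False

6 ∉ A ∩ B


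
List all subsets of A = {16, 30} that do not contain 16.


A subset of A that omits 16 is a subset of A \ {16}, so there are 2^(n-1) = 2^1 = 2 of them.
Subsets excluding 16: ∅, {30}

Subsets excluding 16 (2 total): ∅, {30}


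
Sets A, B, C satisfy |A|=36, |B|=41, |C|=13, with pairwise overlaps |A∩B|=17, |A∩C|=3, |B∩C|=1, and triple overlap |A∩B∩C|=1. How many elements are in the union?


|A∪B∪C| = |A|+|B|+|C| - |A∩B|-|A∩C|-|B∩C| + |A∩B∩C|
= 36+41+13 - 17-3-1 + 1
= 90 - 21 + 1
= 70

|A ∪ B ∪ C| = 70


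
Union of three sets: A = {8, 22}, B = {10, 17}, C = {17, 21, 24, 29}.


A ∪ B = {8, 10, 17, 22}
(A ∪ B) ∪ C = {8, 10, 17, 21, 22, 24, 29}

A ∪ B ∪ C = {8, 10, 17, 21, 22, 24, 29}


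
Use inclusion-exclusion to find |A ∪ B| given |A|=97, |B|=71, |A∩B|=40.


|A ∪ B| = |A| + |B| - |A ∩ B|
= 97 + 71 - 40
= 128

|A ∪ B| = 128


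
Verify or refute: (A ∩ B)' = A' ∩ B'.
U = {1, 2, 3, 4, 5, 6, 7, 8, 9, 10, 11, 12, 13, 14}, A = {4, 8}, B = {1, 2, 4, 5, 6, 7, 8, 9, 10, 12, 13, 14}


LHS: A ∩ B = {4, 8}
(A ∩ B)' = U \ (A ∩ B) = {1, 2, 3, 5, 6, 7, 9, 10, 11, 12, 13, 14}
A' = {1, 2, 3, 5, 6, 7, 9, 10, 11, 12, 13, 14}, B' = {3, 11}
Claimed RHS: A' ∩ B' = {3, 11}
Identity is INVALID: LHS = {1, 2, 3, 5, 6, 7, 9, 10, 11, 12, 13, 14} but the RHS claimed here equals {3, 11}. The correct form is (A ∩ B)' = A' ∪ B'.

Identity is invalid: (A ∩ B)' = {1, 2, 3, 5, 6, 7, 9, 10, 11, 12, 13, 14} but A' ∩ B' = {3, 11}. The correct De Morgan law is (A ∩ B)' = A' ∪ B'.


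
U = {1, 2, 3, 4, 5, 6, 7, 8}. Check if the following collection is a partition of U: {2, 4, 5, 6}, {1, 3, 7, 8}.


A partition requires: (1) non-empty parts, (2) pairwise disjoint, (3) union = U
Parts: {2, 4, 5, 6}, {1, 3, 7, 8}
Union of parts: {1, 2, 3, 4, 5, 6, 7, 8}
U = {1, 2, 3, 4, 5, 6, 7, 8}
All non-empty? True
Pairwise disjoint? True
Covers U? True

Yes, valid partition


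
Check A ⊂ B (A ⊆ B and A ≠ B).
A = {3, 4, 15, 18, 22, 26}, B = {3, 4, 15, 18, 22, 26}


A ⊂ B requires: A ⊆ B AND A ≠ B.
A ⊆ B? Yes
A = B? Yes
A = B, so A is not a PROPER subset.

No, A is not a proper subset of B


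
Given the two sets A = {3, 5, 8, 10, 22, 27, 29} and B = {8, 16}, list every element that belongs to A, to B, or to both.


A ∪ B = all elements in A or B (or both)
A = {3, 5, 8, 10, 22, 27, 29}
B = {8, 16}
A ∪ B = {3, 5, 8, 10, 16, 22, 27, 29}

A ∪ B = {3, 5, 8, 10, 16, 22, 27, 29}


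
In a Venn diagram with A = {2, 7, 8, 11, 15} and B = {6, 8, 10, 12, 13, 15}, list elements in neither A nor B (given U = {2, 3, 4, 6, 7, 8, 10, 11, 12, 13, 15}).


A = {2, 7, 8, 11, 15}
B = {6, 8, 10, 12, 13, 15}
Region: in neither A nor B (given U = {2, 3, 4, 6, 7, 8, 10, 11, 12, 13, 15})
Elements: {3, 4}

Elements in neither A nor B (given U = {2, 3, 4, 6, 7, 8, 10, 11, 12, 13, 15}): {3, 4}


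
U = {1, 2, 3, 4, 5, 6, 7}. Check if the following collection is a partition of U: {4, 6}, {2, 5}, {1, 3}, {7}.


A partition requires: (1) non-empty parts, (2) pairwise disjoint, (3) union = U
Parts: {4, 6}, {2, 5}, {1, 3}, {7}
Union of parts: {1, 2, 3, 4, 5, 6, 7}
U = {1, 2, 3, 4, 5, 6, 7}
All non-empty? True
Pairwise disjoint? True
Covers U? True

Yes, valid partition


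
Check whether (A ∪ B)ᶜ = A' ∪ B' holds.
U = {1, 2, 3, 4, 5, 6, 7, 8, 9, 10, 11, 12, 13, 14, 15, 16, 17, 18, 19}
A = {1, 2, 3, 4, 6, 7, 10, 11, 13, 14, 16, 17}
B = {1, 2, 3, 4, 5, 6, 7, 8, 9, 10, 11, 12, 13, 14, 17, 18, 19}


LHS: A ∪ B = {1, 2, 3, 4, 5, 6, 7, 8, 9, 10, 11, 12, 13, 14, 16, 17, 18, 19}
(A ∪ B)' = U \ (A ∪ B) = {15}
A' = {5, 8, 9, 12, 15, 18, 19}, B' = {15, 16}
Claimed RHS: A' ∪ B' = {5, 8, 9, 12, 15, 16, 18, 19}
Identity is INVALID: LHS = {15} but the RHS claimed here equals {5, 8, 9, 12, 15, 16, 18, 19}. The correct form is (A ∪ B)' = A' ∩ B'.

Identity is invalid: (A ∪ B)' = {15} but A' ∪ B' = {5, 8, 9, 12, 15, 16, 18, 19}. The correct De Morgan law is (A ∪ B)' = A' ∩ B'.


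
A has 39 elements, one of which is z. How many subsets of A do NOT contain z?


Subsets of A avoiding z are subsets of A \ {z}, which has 38 elements.
Count = 2^(n-1) = 2^38
= 274877906944

Number of subsets avoiding z = 274877906944


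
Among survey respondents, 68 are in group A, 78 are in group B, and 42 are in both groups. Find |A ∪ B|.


|A ∪ B| = |A| + |B| - |A ∩ B|
= 68 + 78 - 42
= 104

|A ∪ B| = 104


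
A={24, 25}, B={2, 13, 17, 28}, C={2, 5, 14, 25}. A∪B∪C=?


A ∪ B = {2, 13, 17, 24, 25, 28}
(A ∪ B) ∪ C = {2, 5, 13, 14, 17, 24, 25, 28}

A ∪ B ∪ C = {2, 5, 13, 14, 17, 24, 25, 28}


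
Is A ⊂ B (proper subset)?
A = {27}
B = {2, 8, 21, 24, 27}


A ⊂ B requires: A ⊆ B AND A ≠ B.
A ⊆ B? Yes
A = B? No
A ⊂ B: Yes (A is a proper subset of B)

Yes, A ⊂ B


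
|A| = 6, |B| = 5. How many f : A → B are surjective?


n = |A| = 6, k = |B| = 5. Surjections via inclusion-exclusion:
S(n,k) = Σ(-1)^i × C(k,i) × (k-i)^n, i=0 to k
i=0: (-1)^0×C(5,0)×5^6 = 15625
i=1: (-1)^1×C(5,1)×4^6 = -20480
i=2: (-1)^2×C(5,2)×3^6 = 7290
i=3: (-1)^3×C(5,3)×2^6 = -640
i=4: (-1)^4×C(5,4)×1^6 = 5
i=5: (-1)^5×C(5,5)×0^6 = 0
Total = 1800

Number of surjections = 1800


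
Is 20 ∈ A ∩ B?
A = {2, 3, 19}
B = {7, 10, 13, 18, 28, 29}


A = {2, 3, 19}, B = {7, 10, 13, 18, 28, 29}
A ∩ B = elements in both A and B
A ∩ B = ∅
Checking if 20 ∈ A ∩ B
20 is not in A ∩ B → False

20 ∉ A ∩ B


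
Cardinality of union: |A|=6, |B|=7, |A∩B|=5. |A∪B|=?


|A ∪ B| = |A| + |B| - |A ∩ B|
= 6 + 7 - 5
= 8

|A ∪ B| = 8


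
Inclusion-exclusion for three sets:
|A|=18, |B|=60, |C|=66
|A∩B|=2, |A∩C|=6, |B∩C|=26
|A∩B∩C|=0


|A∪B∪C| = |A|+|B|+|C| - |A∩B|-|A∩C|-|B∩C| + |A∩B∩C|
= 18+60+66 - 2-6-26 + 0
= 144 - 34 + 0
= 110

|A ∪ B ∪ C| = 110


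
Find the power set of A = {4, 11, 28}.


|A| = 3, so |P(A)| = 2^3 = 8
Enumerate subsets by cardinality (0 to 3):
∅, {4}, {11}, {28}, {4, 11}, {4, 28}, {11, 28}, {4, 11, 28}

P(A) has 8 subsets: ∅, {4}, {11}, {28}, {4, 11}, {4, 28}, {11, 28}, {4, 11, 28}


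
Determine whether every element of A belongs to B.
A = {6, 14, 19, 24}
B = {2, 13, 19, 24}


A ⊆ B means every element of A is in B.
Elements in A not in B: {6, 14}
So A ⊄ B.

No, A ⊄ B


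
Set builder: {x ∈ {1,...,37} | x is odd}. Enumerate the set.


Checking each candidate:
Condition: odd numbers in {1,...,37}
Result = {1, 3, 5, 7, 9, 11, 13, 15, 17, 19, 21, 23, 25, 27, 29, 31, 33, 35, 37}

{1, 3, 5, 7, 9, 11, 13, 15, 17, 19, 21, 23, 25, 27, 29, 31, 33, 35, 37}


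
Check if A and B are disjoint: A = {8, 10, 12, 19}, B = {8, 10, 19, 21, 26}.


Disjoint means A ∩ B = ∅.
A ∩ B = {8, 10, 19}
A ∩ B ≠ ∅, so A and B are NOT disjoint.

No, A and B are not disjoint (A ∩ B = {8, 10, 19})


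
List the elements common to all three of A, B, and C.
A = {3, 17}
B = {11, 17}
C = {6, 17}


A ∩ B = {17}
(A ∩ B) ∩ C = {17}

A ∩ B ∩ C = {17}


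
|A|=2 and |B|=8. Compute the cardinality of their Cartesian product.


|A × B| = |A| × |B|
= 2 × 8
= 16

|A × B| = 16


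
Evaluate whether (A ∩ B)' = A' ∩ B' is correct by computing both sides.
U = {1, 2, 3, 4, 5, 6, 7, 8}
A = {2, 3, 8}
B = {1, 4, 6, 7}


LHS: A ∩ B = ∅
(A ∩ B)' = U \ (A ∩ B) = {1, 2, 3, 4, 5, 6, 7, 8}
A' = {1, 4, 5, 6, 7}, B' = {2, 3, 5, 8}
Claimed RHS: A' ∩ B' = {5}
Identity is INVALID: LHS = {1, 2, 3, 4, 5, 6, 7, 8} but the RHS claimed here equals {5}. The correct form is (A ∩ B)' = A' ∪ B'.

Identity is invalid: (A ∩ B)' = {1, 2, 3, 4, 5, 6, 7, 8} but A' ∩ B' = {5}. The correct De Morgan law is (A ∩ B)' = A' ∪ B'.


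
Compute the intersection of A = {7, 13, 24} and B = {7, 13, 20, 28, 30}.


A ∩ B = elements in both A and B
A = {7, 13, 24}
B = {7, 13, 20, 28, 30}
A ∩ B = {7, 13}

A ∩ B = {7, 13}


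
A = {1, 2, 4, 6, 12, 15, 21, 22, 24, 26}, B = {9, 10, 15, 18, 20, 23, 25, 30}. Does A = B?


Two sets are equal iff they have exactly the same elements.
A = {1, 2, 4, 6, 12, 15, 21, 22, 24, 26}
B = {9, 10, 15, 18, 20, 23, 25, 30}
Differences: {1, 2, 4, 6, 9, 10, 12, 18, 20, 21, 22, 23, 24, 25, 26, 30}
A ≠ B

No, A ≠ B


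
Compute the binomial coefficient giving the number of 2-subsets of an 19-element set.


C(n,k) = n! / (k!(n-k)!)
C(19,2) = 19! / (2!17!)
= 171

C(19,2) = 171


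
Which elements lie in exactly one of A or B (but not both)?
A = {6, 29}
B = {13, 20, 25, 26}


A △ B = (A \ B) ∪ (B \ A) = elements in exactly one of A or B
A \ B = {6, 29}
B \ A = {13, 20, 25, 26}
A △ B = {6, 13, 20, 25, 26, 29}

A △ B = {6, 13, 20, 25, 26, 29}


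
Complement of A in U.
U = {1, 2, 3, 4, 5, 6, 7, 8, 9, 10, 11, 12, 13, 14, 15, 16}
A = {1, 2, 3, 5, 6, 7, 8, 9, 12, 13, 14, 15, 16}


Aᶜ = U \ A = elements in U but not in A
U = {1, 2, 3, 4, 5, 6, 7, 8, 9, 10, 11, 12, 13, 14, 15, 16}
A = {1, 2, 3, 5, 6, 7, 8, 9, 12, 13, 14, 15, 16}
Aᶜ = {4, 10, 11}

Aᶜ = {4, 10, 11}


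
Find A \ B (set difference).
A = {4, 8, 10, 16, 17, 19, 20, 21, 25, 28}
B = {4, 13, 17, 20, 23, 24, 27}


A \ B = elements in A but not in B
A = {4, 8, 10, 16, 17, 19, 20, 21, 25, 28}
B = {4, 13, 17, 20, 23, 24, 27}
Remove from A any elements in B
A \ B = {8, 10, 16, 19, 21, 25, 28}

A \ B = {8, 10, 16, 19, 21, 25, 28}


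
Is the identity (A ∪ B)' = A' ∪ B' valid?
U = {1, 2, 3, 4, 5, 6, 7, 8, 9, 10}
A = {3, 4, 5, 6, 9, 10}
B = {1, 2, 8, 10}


LHS: A ∪ B = {1, 2, 3, 4, 5, 6, 8, 9, 10}
(A ∪ B)' = U \ (A ∪ B) = {7}
A' = {1, 2, 7, 8}, B' = {3, 4, 5, 6, 7, 9}
Claimed RHS: A' ∪ B' = {1, 2, 3, 4, 5, 6, 7, 8, 9}
Identity is INVALID: LHS = {7} but the RHS claimed here equals {1, 2, 3, 4, 5, 6, 7, 8, 9}. The correct form is (A ∪ B)' = A' ∩ B'.

Identity is invalid: (A ∪ B)' = {7} but A' ∪ B' = {1, 2, 3, 4, 5, 6, 7, 8, 9}. The correct De Morgan law is (A ∪ B)' = A' ∩ B'.


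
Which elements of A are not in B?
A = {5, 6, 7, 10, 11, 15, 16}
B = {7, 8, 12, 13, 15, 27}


A \ B = elements in A but not in B
A = {5, 6, 7, 10, 11, 15, 16}
B = {7, 8, 12, 13, 15, 27}
Remove from A any elements in B
A \ B = {5, 6, 10, 11, 16}

A \ B = {5, 6, 10, 11, 16}


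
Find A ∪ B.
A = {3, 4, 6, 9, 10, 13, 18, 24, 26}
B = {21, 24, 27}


A ∪ B = all elements in A or B (or both)
A = {3, 4, 6, 9, 10, 13, 18, 24, 26}
B = {21, 24, 27}
A ∪ B = {3, 4, 6, 9, 10, 13, 18, 21, 24, 26, 27}

A ∪ B = {3, 4, 6, 9, 10, 13, 18, 21, 24, 26, 27}


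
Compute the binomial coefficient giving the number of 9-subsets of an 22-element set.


C(n,k) = n! / (k!(n-k)!)
C(22,9) = 22! / (9!13!)
= 497420

C(22,9) = 497420


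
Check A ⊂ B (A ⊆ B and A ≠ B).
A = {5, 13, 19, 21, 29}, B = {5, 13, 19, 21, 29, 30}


A ⊂ B requires: A ⊆ B AND A ≠ B.
A ⊆ B? Yes
A = B? No
A ⊂ B: Yes (A is a proper subset of B)

Yes, A ⊂ B


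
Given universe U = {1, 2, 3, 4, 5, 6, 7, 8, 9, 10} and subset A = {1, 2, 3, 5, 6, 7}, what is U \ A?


Aᶜ = U \ A = elements in U but not in A
U = {1, 2, 3, 4, 5, 6, 7, 8, 9, 10}
A = {1, 2, 3, 5, 6, 7}
Aᶜ = {4, 8, 9, 10}

Aᶜ = {4, 8, 9, 10}


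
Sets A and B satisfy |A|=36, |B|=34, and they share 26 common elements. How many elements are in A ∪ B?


|A ∪ B| = |A| + |B| - |A ∩ B|
= 36 + 34 - 26
= 44

|A ∪ B| = 44


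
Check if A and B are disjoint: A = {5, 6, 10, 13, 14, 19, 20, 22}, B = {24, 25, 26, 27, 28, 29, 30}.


Disjoint means A ∩ B = ∅.
A ∩ B = ∅
A ∩ B = ∅, so A and B are disjoint.

Yes, A and B are disjoint


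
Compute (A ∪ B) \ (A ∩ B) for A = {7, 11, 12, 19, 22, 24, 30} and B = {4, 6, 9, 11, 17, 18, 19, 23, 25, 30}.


A △ B = (A \ B) ∪ (B \ A) = elements in exactly one of A or B
A \ B = {7, 12, 22, 24}
B \ A = {4, 6, 9, 17, 18, 23, 25}
A △ B = {4, 6, 7, 9, 12, 17, 18, 22, 23, 24, 25}

A △ B = {4, 6, 7, 9, 12, 17, 18, 22, 23, 24, 25}


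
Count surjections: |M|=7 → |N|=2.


n = |M| = 7, k = |N| = 2. Surjections via inclusion-exclusion:
S(n,k) = Σ(-1)^i × C(k,i) × (k-i)^n, i=0 to k
i=0: (-1)^0×C(2,0)×2^7 = 128
i=1: (-1)^1×C(2,1)×1^7 = -2
i=2: (-1)^2×C(2,2)×0^7 = 0
Total = 126

Number of surjections = 126


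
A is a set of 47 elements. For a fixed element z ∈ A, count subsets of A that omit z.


Subsets of A avoiding z are subsets of A \ {z}, which has 46 elements.
Count = 2^(n-1) = 2^46
= 70368744177664

Number of subsets avoiding z = 70368744177664


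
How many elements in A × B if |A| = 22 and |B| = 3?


|A × B| = |A| × |B|
= 22 × 3
= 66

|A × B| = 66


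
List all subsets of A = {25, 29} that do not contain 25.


A subset of A that omits 25 is a subset of A \ {25}, so there are 2^(n-1) = 2^1 = 2 of them.
Subsets excluding 25: ∅, {29}

Subsets excluding 25 (2 total): ∅, {29}


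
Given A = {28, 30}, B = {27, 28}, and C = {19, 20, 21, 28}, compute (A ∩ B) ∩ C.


A ∩ B = {28}
(A ∩ B) ∩ C = {28}

A ∩ B ∩ C = {28}


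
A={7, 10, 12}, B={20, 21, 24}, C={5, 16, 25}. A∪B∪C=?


A ∪ B = {7, 10, 12, 20, 21, 24}
(A ∪ B) ∪ C = {5, 7, 10, 12, 16, 20, 21, 24, 25}

A ∪ B ∪ C = {5, 7, 10, 12, 16, 20, 21, 24, 25}


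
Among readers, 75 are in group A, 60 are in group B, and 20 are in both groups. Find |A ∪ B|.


|A ∪ B| = |A| + |B| - |A ∩ B|
= 75 + 60 - 20
= 115

|A ∪ B| = 115


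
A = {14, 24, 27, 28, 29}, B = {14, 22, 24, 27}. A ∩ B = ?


A ∩ B = elements in both A and B
A = {14, 24, 27, 28, 29}
B = {14, 22, 24, 27}
A ∩ B = {14, 24, 27}

A ∩ B = {14, 24, 27}


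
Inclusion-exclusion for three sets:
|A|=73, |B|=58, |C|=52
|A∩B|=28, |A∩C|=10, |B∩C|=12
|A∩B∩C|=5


|A∪B∪C| = |A|+|B|+|C| - |A∩B|-|A∩C|-|B∩C| + |A∩B∩C|
= 73+58+52 - 28-10-12 + 5
= 183 - 50 + 5
= 138

|A ∪ B ∪ C| = 138


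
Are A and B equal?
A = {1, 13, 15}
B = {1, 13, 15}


Two sets are equal iff they have exactly the same elements.
A = {1, 13, 15}
B = {1, 13, 15}
Same elements → A = B

Yes, A = B


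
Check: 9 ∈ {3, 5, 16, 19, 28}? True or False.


A = {3, 5, 16, 19, 28}
Checking if 9 is in A
9 is not in A → False

9 ∉ A


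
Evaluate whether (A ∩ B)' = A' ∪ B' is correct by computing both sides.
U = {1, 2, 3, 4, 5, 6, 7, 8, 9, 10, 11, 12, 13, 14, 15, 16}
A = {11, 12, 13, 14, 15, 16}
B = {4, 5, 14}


LHS: A ∩ B = {14}
(A ∩ B)' = U \ (A ∩ B) = {1, 2, 3, 4, 5, 6, 7, 8, 9, 10, 11, 12, 13, 15, 16}
A' = {1, 2, 3, 4, 5, 6, 7, 8, 9, 10}, B' = {1, 2, 3, 6, 7, 8, 9, 10, 11, 12, 13, 15, 16}
Claimed RHS: A' ∪ B' = {1, 2, 3, 4, 5, 6, 7, 8, 9, 10, 11, 12, 13, 15, 16}
Identity is VALID: LHS = RHS = {1, 2, 3, 4, 5, 6, 7, 8, 9, 10, 11, 12, 13, 15, 16} ✓

Identity is valid. (A ∩ B)' = A' ∪ B' = {1, 2, 3, 4, 5, 6, 7, 8, 9, 10, 11, 12, 13, 15, 16}


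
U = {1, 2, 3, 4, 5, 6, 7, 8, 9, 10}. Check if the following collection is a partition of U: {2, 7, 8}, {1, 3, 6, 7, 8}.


A partition requires: (1) non-empty parts, (2) pairwise disjoint, (3) union = U
Parts: {2, 7, 8}, {1, 3, 6, 7, 8}
Union of parts: {1, 2, 3, 6, 7, 8}
U = {1, 2, 3, 4, 5, 6, 7, 8, 9, 10}
All non-empty? True
Pairwise disjoint? False
Covers U? False

No, not a valid partition


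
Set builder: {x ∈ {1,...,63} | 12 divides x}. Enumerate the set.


Checking each candidate:
Condition: multiples of 12 in {1,...,63}
Result = {12, 24, 36, 48, 60}

{12, 24, 36, 48, 60}


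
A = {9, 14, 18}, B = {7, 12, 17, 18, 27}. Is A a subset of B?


A ⊆ B means every element of A is in B.
Elements in A not in B: {9, 14}
So A ⊄ B.

No, A ⊄ B


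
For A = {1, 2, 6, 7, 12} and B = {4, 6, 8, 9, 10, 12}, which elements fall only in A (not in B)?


A = {1, 2, 6, 7, 12}
B = {4, 6, 8, 9, 10, 12}
Region: only in A (not in B)
Elements: {1, 2, 7}

Elements only in A (not in B): {1, 2, 7}


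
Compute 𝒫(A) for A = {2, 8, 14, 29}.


|A| = 4, so |P(A)| = 2^4 = 16
Enumerate subsets by cardinality (0 to 4):
∅, {2}, {8}, {14}, {29}, {2, 8}, {2, 14}, {2, 29}, {8, 14}, {8, 29}, {14, 29}, {2, 8, 14}, {2, 8, 29}, {2, 14, 29}, {8, 14, 29}, {2, 8, 14, 29}

P(A) has 16 subsets: ∅, {2}, {8}, {14}, {29}, {2, 8}, {2, 14}, {2, 29}, {8, 14}, {8, 29}, {14, 29}, {2, 8, 14}, {2, 8, 29}, {2, 14, 29}, {8, 14, 29}, {2, 8, 14, 29}


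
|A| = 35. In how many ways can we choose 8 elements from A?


C(n,k) = n! / (k!(n-k)!)
C(35,8) = 35! / (8!27!)
= 23535820

C(35,8) = 23535820


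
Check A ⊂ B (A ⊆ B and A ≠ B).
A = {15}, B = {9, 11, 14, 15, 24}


A ⊂ B requires: A ⊆ B AND A ≠ B.
A ⊆ B? Yes
A = B? No
A ⊂ B: Yes (A is a proper subset of B)

Yes, A ⊂ B


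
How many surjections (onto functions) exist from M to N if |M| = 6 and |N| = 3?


n = |M| = 6, k = |N| = 3. Surjections via inclusion-exclusion:
S(n,k) = Σ(-1)^i × C(k,i) × (k-i)^n, i=0 to k
i=0: (-1)^0×C(3,0)×3^6 = 729
i=1: (-1)^1×C(3,1)×2^6 = -192
i=2: (-1)^2×C(3,2)×1^6 = 3
i=3: (-1)^3×C(3,3)×0^6 = 0
Total = 540

Number of surjections = 540


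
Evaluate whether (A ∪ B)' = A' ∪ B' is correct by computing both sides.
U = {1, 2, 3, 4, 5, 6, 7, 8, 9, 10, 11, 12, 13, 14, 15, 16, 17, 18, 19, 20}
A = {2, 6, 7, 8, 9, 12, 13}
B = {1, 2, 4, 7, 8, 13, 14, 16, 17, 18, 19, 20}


LHS: A ∪ B = {1, 2, 4, 6, 7, 8, 9, 12, 13, 14, 16, 17, 18, 19, 20}
(A ∪ B)' = U \ (A ∪ B) = {3, 5, 10, 11, 15}
A' = {1, 3, 4, 5, 10, 11, 14, 15, 16, 17, 18, 19, 20}, B' = {3, 5, 6, 9, 10, 11, 12, 15}
Claimed RHS: A' ∪ B' = {1, 3, 4, 5, 6, 9, 10, 11, 12, 14, 15, 16, 17, 18, 19, 20}
Identity is INVALID: LHS = {3, 5, 10, 11, 15} but the RHS claimed here equals {1, 3, 4, 5, 6, 9, 10, 11, 12, 14, 15, 16, 17, 18, 19, 20}. The correct form is (A ∪ B)' = A' ∩ B'.

Identity is invalid: (A ∪ B)' = {3, 5, 10, 11, 15} but A' ∪ B' = {1, 3, 4, 5, 6, 9, 10, 11, 12, 14, 15, 16, 17, 18, 19, 20}. The correct De Morgan law is (A ∪ B)' = A' ∩ B'.


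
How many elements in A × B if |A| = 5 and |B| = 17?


|A × B| = |A| × |B|
= 5 × 17
= 85

|A × B| = 85


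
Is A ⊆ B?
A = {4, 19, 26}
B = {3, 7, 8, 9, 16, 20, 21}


A ⊆ B means every element of A is in B.
Elements in A not in B: {4, 19, 26}
So A ⊄ B.

No, A ⊄ B


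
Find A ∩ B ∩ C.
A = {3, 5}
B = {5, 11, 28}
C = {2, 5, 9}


A ∩ B = {5}
(A ∩ B) ∩ C = {5}

A ∩ B ∩ C = {5}


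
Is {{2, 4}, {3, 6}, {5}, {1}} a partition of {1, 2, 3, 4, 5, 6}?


A partition requires: (1) non-empty parts, (2) pairwise disjoint, (3) union = U
Parts: {2, 4}, {3, 6}, {5}, {1}
Union of parts: {1, 2, 3, 4, 5, 6}
U = {1, 2, 3, 4, 5, 6}
All non-empty? True
Pairwise disjoint? True
Covers U? True

Yes, valid partition


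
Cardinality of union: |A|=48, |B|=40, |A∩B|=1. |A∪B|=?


|A ∪ B| = |A| + |B| - |A ∩ B|
= 48 + 40 - 1
= 87

|A ∪ B| = 87


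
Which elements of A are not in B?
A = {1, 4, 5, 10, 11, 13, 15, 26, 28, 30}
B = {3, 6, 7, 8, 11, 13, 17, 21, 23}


A \ B = elements in A but not in B
A = {1, 4, 5, 10, 11, 13, 15, 26, 28, 30}
B = {3, 6, 7, 8, 11, 13, 17, 21, 23}
Remove from A any elements in B
A \ B = {1, 4, 5, 10, 15, 26, 28, 30}

A \ B = {1, 4, 5, 10, 15, 26, 28, 30}


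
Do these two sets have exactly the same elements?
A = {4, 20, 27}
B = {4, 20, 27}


Two sets are equal iff they have exactly the same elements.
A = {4, 20, 27}
B = {4, 20, 27}
Same elements → A = B

Yes, A = B


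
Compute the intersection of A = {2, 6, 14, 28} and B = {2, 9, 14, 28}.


A ∩ B = elements in both A and B
A = {2, 6, 14, 28}
B = {2, 9, 14, 28}
A ∩ B = {2, 14, 28}

A ∩ B = {2, 14, 28}


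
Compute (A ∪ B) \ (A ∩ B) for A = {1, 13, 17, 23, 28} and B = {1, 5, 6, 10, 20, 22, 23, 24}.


A △ B = (A \ B) ∪ (B \ A) = elements in exactly one of A or B
A \ B = {13, 17, 28}
B \ A = {5, 6, 10, 20, 22, 24}
A △ B = {5, 6, 10, 13, 17, 20, 22, 24, 28}

A △ B = {5, 6, 10, 13, 17, 20, 22, 24, 28}


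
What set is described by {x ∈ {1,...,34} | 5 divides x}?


Checking each candidate:
Condition: multiples of 5 in {1,...,34}
Result = {5, 10, 15, 20, 25, 30}

{5, 10, 15, 20, 25, 30}


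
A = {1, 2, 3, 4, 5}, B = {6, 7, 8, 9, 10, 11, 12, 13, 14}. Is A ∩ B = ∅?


Disjoint means A ∩ B = ∅.
A ∩ B = ∅
A ∩ B = ∅, so A and B are disjoint.

Yes, A and B are disjoint


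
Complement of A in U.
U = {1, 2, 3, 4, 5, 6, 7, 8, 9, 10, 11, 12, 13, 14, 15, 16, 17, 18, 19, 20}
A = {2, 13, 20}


Aᶜ = U \ A = elements in U but not in A
U = {1, 2, 3, 4, 5, 6, 7, 8, 9, 10, 11, 12, 13, 14, 15, 16, 17, 18, 19, 20}
A = {2, 13, 20}
Aᶜ = {1, 3, 4, 5, 6, 7, 8, 9, 10, 11, 12, 14, 15, 16, 17, 18, 19}

Aᶜ = {1, 3, 4, 5, 6, 7, 8, 9, 10, 11, 12, 14, 15, 16, 17, 18, 19}


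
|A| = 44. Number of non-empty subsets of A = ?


Total subsets = 2^n = 2^44 = 17592186044416
Non-empty subsets exclude the empty set: 2^n - 1
= 17592186044416 - 1
= 17592186044415

Number of non-empty subsets = 17592186044415


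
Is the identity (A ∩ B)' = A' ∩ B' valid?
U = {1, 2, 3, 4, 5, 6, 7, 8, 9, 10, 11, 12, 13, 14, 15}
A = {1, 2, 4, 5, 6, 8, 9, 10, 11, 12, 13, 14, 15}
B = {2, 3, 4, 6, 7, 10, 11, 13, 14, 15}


LHS: A ∩ B = {2, 4, 6, 10, 11, 13, 14, 15}
(A ∩ B)' = U \ (A ∩ B) = {1, 3, 5, 7, 8, 9, 12}
A' = {3, 7}, B' = {1, 5, 8, 9, 12}
Claimed RHS: A' ∩ B' = ∅
Identity is INVALID: LHS = {1, 3, 5, 7, 8, 9, 12} but the RHS claimed here equals ∅. The correct form is (A ∩ B)' = A' ∪ B'.

Identity is invalid: (A ∩ B)' = {1, 3, 5, 7, 8, 9, 12} but A' ∩ B' = ∅. The correct De Morgan law is (A ∩ B)' = A' ∪ B'.


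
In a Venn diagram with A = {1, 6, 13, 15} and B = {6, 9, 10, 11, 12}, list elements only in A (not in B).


A = {1, 6, 13, 15}
B = {6, 9, 10, 11, 12}
Region: only in A (not in B)
Elements: {1, 13, 15}

Elements only in A (not in B): {1, 13, 15}


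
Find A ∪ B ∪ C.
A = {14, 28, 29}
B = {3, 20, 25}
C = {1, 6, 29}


A ∪ B = {3, 14, 20, 25, 28, 29}
(A ∪ B) ∪ C = {1, 3, 6, 14, 20, 25, 28, 29}

A ∪ B ∪ C = {1, 3, 6, 14, 20, 25, 28, 29}


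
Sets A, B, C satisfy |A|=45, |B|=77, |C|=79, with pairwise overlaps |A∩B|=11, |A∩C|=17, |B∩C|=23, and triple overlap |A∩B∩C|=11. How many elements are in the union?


|A∪B∪C| = |A|+|B|+|C| - |A∩B|-|A∩C|-|B∩C| + |A∩B∩C|
= 45+77+79 - 11-17-23 + 11
= 201 - 51 + 11
= 161

|A ∪ B ∪ C| = 161


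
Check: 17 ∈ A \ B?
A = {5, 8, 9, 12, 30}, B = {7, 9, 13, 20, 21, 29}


A = {5, 8, 9, 12, 30}, B = {7, 9, 13, 20, 21, 29}
A \ B = elements in A but not in B
A \ B = {5, 8, 12, 30}
Checking if 17 ∈ A \ B
17 is not in A \ B → False

17 ∉ A \ B


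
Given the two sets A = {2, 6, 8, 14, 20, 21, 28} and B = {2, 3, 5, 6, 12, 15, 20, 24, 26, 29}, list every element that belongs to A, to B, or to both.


A ∪ B = all elements in A or B (or both)
A = {2, 6, 8, 14, 20, 21, 28}
B = {2, 3, 5, 6, 12, 15, 20, 24, 26, 29}
A ∪ B = {2, 3, 5, 6, 8, 12, 14, 15, 20, 21, 24, 26, 28, 29}

A ∪ B = {2, 3, 5, 6, 8, 12, 14, 15, 20, 21, 24, 26, 28, 29}


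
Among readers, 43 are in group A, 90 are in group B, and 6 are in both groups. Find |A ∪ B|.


|A ∪ B| = |A| + |B| - |A ∩ B|
= 43 + 90 - 6
= 127

|A ∪ B| = 127


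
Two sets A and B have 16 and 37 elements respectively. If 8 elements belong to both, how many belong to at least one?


|A ∪ B| = |A| + |B| - |A ∩ B|
= 16 + 37 - 8
= 45

|A ∪ B| = 45


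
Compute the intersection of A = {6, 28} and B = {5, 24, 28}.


A ∩ B = elements in both A and B
A = {6, 28}
B = {5, 24, 28}
A ∩ B = {28}

A ∩ B = {28}


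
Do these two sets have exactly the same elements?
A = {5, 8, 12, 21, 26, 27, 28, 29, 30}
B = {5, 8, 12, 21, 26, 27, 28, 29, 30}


Two sets are equal iff they have exactly the same elements.
A = {5, 8, 12, 21, 26, 27, 28, 29, 30}
B = {5, 8, 12, 21, 26, 27, 28, 29, 30}
Same elements → A = B

Yes, A = B


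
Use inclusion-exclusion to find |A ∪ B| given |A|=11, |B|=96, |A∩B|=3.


|A ∪ B| = |A| + |B| - |A ∩ B|
= 11 + 96 - 3
= 104

|A ∪ B| = 104


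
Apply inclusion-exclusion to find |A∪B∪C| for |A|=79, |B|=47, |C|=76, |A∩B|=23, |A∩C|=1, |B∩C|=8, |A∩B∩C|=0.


|A∪B∪C| = |A|+|B|+|C| - |A∩B|-|A∩C|-|B∩C| + |A∩B∩C|
= 79+47+76 - 23-1-8 + 0
= 202 - 32 + 0
= 170

|A ∪ B ∪ C| = 170


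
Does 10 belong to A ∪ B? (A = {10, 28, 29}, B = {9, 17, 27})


A = {10, 28, 29}, B = {9, 17, 27}
A ∪ B = all elements in A or B
A ∪ B = {9, 10, 17, 27, 28, 29}
Checking if 10 ∈ A ∪ B
10 is in A ∪ B → True

10 ∈ A ∪ B


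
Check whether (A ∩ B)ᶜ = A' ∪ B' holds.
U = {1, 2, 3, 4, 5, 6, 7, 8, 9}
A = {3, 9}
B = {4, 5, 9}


LHS: A ∩ B = {9}
(A ∩ B)' = U \ (A ∩ B) = {1, 2, 3, 4, 5, 6, 7, 8}
A' = {1, 2, 4, 5, 6, 7, 8}, B' = {1, 2, 3, 6, 7, 8}
Claimed RHS: A' ∪ B' = {1, 2, 3, 4, 5, 6, 7, 8}
Identity is VALID: LHS = RHS = {1, 2, 3, 4, 5, 6, 7, 8} ✓

Identity is valid. (A ∩ B)' = A' ∪ B' = {1, 2, 3, 4, 5, 6, 7, 8}


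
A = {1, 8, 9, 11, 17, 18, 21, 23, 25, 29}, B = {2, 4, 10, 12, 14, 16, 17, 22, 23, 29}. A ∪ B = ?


A ∪ B = all elements in A or B (or both)
A = {1, 8, 9, 11, 17, 18, 21, 23, 25, 29}
B = {2, 4, 10, 12, 14, 16, 17, 22, 23, 29}
A ∪ B = {1, 2, 4, 8, 9, 10, 11, 12, 14, 16, 17, 18, 21, 22, 23, 25, 29}

A ∪ B = {1, 2, 4, 8, 9, 10, 11, 12, 14, 16, 17, 18, 21, 22, 23, 25, 29}


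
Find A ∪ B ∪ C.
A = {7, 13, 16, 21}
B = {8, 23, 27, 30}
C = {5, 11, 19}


A ∪ B = {7, 8, 13, 16, 21, 23, 27, 30}
(A ∪ B) ∪ C = {5, 7, 8, 11, 13, 16, 19, 21, 23, 27, 30}

A ∪ B ∪ C = {5, 7, 8, 11, 13, 16, 19, 21, 23, 27, 30}


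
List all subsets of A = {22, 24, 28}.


|A| = 3, so |P(A)| = 2^3 = 8
Enumerate subsets by cardinality (0 to 3):
∅, {22}, {24}, {28}, {22, 24}, {22, 28}, {24, 28}, {22, 24, 28}

P(A) has 8 subsets: ∅, {22}, {24}, {28}, {22, 24}, {22, 28}, {24, 28}, {22, 24, 28}


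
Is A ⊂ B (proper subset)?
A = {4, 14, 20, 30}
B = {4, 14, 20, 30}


A ⊂ B requires: A ⊆ B AND A ≠ B.
A ⊆ B? Yes
A = B? Yes
A = B, so A is not a PROPER subset.

No, A is not a proper subset of B


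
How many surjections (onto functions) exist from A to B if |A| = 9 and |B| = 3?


n = |A| = 9, k = |B| = 3. Surjections via inclusion-exclusion:
S(n,k) = Σ(-1)^i × C(k,i) × (k-i)^n, i=0 to k
i=0: (-1)^0×C(3,0)×3^9 = 19683
i=1: (-1)^1×C(3,1)×2^9 = -1536
i=2: (-1)^2×C(3,2)×1^9 = 3
i=3: (-1)^3×C(3,3)×0^9 = 0
Total = 18150

Number of surjections = 18150


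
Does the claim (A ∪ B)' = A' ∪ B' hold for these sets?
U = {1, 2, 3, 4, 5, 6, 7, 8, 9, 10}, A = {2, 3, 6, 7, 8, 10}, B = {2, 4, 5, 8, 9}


LHS: A ∪ B = {2, 3, 4, 5, 6, 7, 8, 9, 10}
(A ∪ B)' = U \ (A ∪ B) = {1}
A' = {1, 4, 5, 9}, B' = {1, 3, 6, 7, 10}
Claimed RHS: A' ∪ B' = {1, 3, 4, 5, 6, 7, 9, 10}
Identity is INVALID: LHS = {1} but the RHS claimed here equals {1, 3, 4, 5, 6, 7, 9, 10}. The correct form is (A ∪ B)' = A' ∩ B'.

Identity is invalid: (A ∪ B)' = {1} but A' ∪ B' = {1, 3, 4, 5, 6, 7, 9, 10}. The correct De Morgan law is (A ∪ B)' = A' ∩ B'.


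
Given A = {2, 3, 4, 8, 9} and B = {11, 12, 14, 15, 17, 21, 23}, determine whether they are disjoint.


Disjoint means A ∩ B = ∅.
A ∩ B = ∅
A ∩ B = ∅, so A and B are disjoint.

Yes, A and B are disjoint


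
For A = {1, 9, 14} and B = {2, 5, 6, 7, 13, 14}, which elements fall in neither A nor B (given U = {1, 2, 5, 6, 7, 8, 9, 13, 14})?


A = {1, 9, 14}
B = {2, 5, 6, 7, 13, 14}
Region: in neither A nor B (given U = {1, 2, 5, 6, 7, 8, 9, 13, 14})
Elements: {8}

Elements in neither A nor B (given U = {1, 2, 5, 6, 7, 8, 9, 13, 14}): {8}


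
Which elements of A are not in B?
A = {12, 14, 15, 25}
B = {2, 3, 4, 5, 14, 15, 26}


A \ B = elements in A but not in B
A = {12, 14, 15, 25}
B = {2, 3, 4, 5, 14, 15, 26}
Remove from A any elements in B
A \ B = {12, 25}

A \ B = {12, 25}


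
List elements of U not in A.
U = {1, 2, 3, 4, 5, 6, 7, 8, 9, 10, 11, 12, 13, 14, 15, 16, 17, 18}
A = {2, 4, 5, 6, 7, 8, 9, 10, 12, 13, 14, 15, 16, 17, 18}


Aᶜ = U \ A = elements in U but not in A
U = {1, 2, 3, 4, 5, 6, 7, 8, 9, 10, 11, 12, 13, 14, 15, 16, 17, 18}
A = {2, 4, 5, 6, 7, 8, 9, 10, 12, 13, 14, 15, 16, 17, 18}
Aᶜ = {1, 3, 11}

Aᶜ = {1, 3, 11}


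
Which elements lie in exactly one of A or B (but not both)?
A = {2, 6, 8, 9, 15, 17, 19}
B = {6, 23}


A △ B = (A \ B) ∪ (B \ A) = elements in exactly one of A or B
A \ B = {2, 8, 9, 15, 17, 19}
B \ A = {23}
A △ B = {2, 8, 9, 15, 17, 19, 23}

A △ B = {2, 8, 9, 15, 17, 19, 23}


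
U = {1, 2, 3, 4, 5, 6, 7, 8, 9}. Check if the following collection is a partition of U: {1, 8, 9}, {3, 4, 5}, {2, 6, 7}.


A partition requires: (1) non-empty parts, (2) pairwise disjoint, (3) union = U
Parts: {1, 8, 9}, {3, 4, 5}, {2, 6, 7}
Union of parts: {1, 2, 3, 4, 5, 6, 7, 8, 9}
U = {1, 2, 3, 4, 5, 6, 7, 8, 9}
All non-empty? True
Pairwise disjoint? True
Covers U? True

Yes, valid partition
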